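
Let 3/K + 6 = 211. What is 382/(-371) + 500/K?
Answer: 38026354/1113 ≈ 34166.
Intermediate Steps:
K = 3/205 (K = 3/(-6 + 211) = 3/205 ≈ 0.014634)
382/(-371) + 500/K = 382/(-371) + 500/(3/205) = 382*(-1/371) + 500*(205/3) = -382/371 + 102500/3 = 38026354/1113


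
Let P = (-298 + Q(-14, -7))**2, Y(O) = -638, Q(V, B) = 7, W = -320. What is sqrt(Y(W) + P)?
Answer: sqrt(84043) ≈ 289.90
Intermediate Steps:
P = 84681 (P = (-298 + 7)**2 = (-291)**2 = 84681)
sqrt(Y(W) + P) = sqrt(-638 + 84681) = sqrt(84043)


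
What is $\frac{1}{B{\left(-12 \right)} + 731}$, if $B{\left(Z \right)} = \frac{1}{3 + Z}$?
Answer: $\frac{9}{6578} \approx 0.0013682$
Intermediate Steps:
$\frac{1}{B{\left(-12 \right)} + 731} = \frac{1}{\frac{1}{3 - 12} + 731} = \frac{1}{\frac{1}{-9} + 731} = \frac{1}{- \frac{1}{9} + 731} = \frac{1}{\frac{6578}{9}} = \frac{9}{6578}$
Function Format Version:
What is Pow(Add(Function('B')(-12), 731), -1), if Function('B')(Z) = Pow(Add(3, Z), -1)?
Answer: Rational(9, 6578) ≈ 0.0013682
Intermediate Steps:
Pow(Add(Function('B')(-12), 731), -1) = Pow(Add(Pow(Add(3, -12), -1), 731), -1) = Pow(Add(Pow(-9, -1), 731), -1) = Pow(Add(Rational(-1, 9), 731), -1) = Pow(Rational(6578, 9), -1) = Rational(9, 6578)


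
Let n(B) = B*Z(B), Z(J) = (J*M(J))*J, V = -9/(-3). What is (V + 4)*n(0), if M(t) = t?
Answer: 0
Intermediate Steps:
V = 3 (V = -9*(-⅓) = 3)
Z(J) = J³ (Z(J) = (J*J)*J = J²*J = J³)
n(B) = B⁴ (n(B) = B*B³ = B⁴)
(V + 4)*n(0) = (3 + 4)*0⁴ = 7*0 = 0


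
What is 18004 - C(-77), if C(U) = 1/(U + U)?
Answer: 2772617/154 ≈ 18004.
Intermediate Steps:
C(U) = 1/(2*U)
18004 - C(-77) = 18004 - 1/(2*(-77)) = 18004 - (-1)/(2*77) = 18004 - 1*(-1/154) = 18004 + 1/154 = 2772617/154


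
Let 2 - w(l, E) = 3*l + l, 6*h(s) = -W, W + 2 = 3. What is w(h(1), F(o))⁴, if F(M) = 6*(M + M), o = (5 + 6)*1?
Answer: 4096/81 ≈ 50.568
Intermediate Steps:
W = 1 (W = -2 + 3 = 1)
o = 11 (o = 11*1 = 11)
h(s) = -⅙ (h(s) = (-1*1)/6 = (⅙)*(-1) = -⅙)
F(M) = 12*M (F(M) = 6*(2*M) = 12*M)
w(l, E) = 2 - 4*l (w(l, E) = 2 - (3*l + l) = 2 - 4*l)
w(h(1), F(o))⁴ = (2 - 4*(-⅙))⁴ = (2 + ⅔)⁴ = (8/3)⁴ = 4096/81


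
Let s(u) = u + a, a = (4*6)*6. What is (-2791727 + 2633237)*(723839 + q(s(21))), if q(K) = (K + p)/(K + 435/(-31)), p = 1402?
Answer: -5965590185817/52 ≈ -1.1472e+11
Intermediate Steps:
a = 144 (a = 24*6 = 144)
s(u) = 144 + u (s(u) = u + 144 = 144 + u)
q(K) = (1402 + K)/(-435/31 + K) (q(K) = (K + 1402)/(K + 435/(-31)) = (1402 + K)/(K + 435*(-1/31)) = (1402 + K)/(K - 435/31) = (1402 + K)/(-435/31 + K))
(-2791727 + 2633237)*(723839 + q(s(21))) = (-2791727 + 2633237)*(723839 + 31*(1402 + (144 + 21))/(-435 + 31*(144 + 21))) = -158490*(723839 + 31*(1402 + 165)/(-435 + 31*165)) = -158490*(723839 + 31*1567/(-435 + 5115)) = -158490*(723839 + 31*1567/4680) = -158490*(723839 + 31*(1/4680)*1567) = -158490*(723839 + 48577/4680) = -158490*3387615097/4680 = -5965590185817/52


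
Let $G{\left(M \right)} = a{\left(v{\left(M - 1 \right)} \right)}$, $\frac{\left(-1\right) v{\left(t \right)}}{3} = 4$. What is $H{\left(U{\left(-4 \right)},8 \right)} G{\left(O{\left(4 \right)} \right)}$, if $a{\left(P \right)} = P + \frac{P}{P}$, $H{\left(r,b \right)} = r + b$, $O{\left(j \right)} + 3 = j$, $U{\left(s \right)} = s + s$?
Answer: $0$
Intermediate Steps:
$U{\left(s \right)} = 2 s$
$O{\left(j \right)} = -3 + j$
$H{\left(r,b \right)} = b + r$
$v{\left(t \right)} = -12$ ($v{\left(t \right)} = \left(-3\right) 4 = -12$)
$a{\left(P \right)} = 1 + P$ ($a{\left(P \right)} = P + 1 = 1 + P$)
$G{\left(M \right)} = -11$ ($G{\left(M \right)} = 1 - 12 = -11$)
$H{\left(U{\left(-4 \right)},8 \right)} G{\left(O{\left(4 \right)} \right)} = \left(8 + 2 \left(-4\right)\right) \left(-11\right) = \left(8 - 8\right) \left(-11\right) = 0 \left(-11\right) = 0$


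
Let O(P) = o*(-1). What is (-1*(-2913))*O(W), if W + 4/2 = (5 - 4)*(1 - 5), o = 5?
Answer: -14565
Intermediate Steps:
W = -6 (W = -2 + (5 - 4)*(1 - 5) = -2 + 1*(-4) = -2 - 4 = -6)
O(P) = -5 (O(P) = 5*(-1) = -5)
(-1*(-2913))*O(W) = -1*(-2913)*(-5) = 2913*(-5) = -14565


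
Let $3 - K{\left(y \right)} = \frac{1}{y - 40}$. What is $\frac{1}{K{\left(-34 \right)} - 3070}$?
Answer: $- \frac{74}{226957} \approx -0.00032605$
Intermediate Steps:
$K{\left(y \right)} = 3 - \frac{1}{-40 + y}$ ($K{\left(y \right)} = 3 - \frac{1}{y - 40} = 3 - \frac{1}{-40 + y}$)
$\frac{1}{K{\left(-34 \right)} - 3070} = \frac{1}{\frac{-121 + 3 \left(-34\right)}{-40 - 34} - 3070} = \frac{1}{\frac{-121 - 102}{-74} - 3070} = \frac{1}{\left(- \frac{1}{74}\right) \left(-223\right) - 3070} = \frac{1}{\frac{223}{74} - 3070} = \frac{1}{- \frac{226957}{74}} = - \frac{74}{226957}$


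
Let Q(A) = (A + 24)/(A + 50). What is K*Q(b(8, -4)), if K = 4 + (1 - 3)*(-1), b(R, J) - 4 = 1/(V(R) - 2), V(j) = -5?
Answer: 90/29 ≈ 3.1034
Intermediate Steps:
b(R, J) = 27/7 (b(R, J) = 4 + 1/(-5 - 2) = 4 + 1/(-7) = 4 - ⅐ = 27/7)
Q(A) = (24 + A)/(50 + A)
K = 6 (K = 4 - 2*(-1) = 4 + 2 = 6)
K*Q(b(8, -4)) = 6*((24 + 27/7)/(50 + 27/7)) = 6*((195/7)/(377/7)) = 6*((7/377)*(195/7)) = 6*(15/29) = 90/29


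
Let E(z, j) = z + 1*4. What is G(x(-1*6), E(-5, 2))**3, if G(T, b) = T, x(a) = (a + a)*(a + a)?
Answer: 2985984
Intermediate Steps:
E(z, j) = 4 + z (E(z, j) = z + 4 = 4 + z)
x(a) = 4*a**2 (x(a) = (2*a)*(2*a) = 4*a**2)
G(x(-1*6), E(-5, 2))**3 = (4*(-1*6)**2)**3 = (4*(-6)**2)**3 = (4*36)**3 = 144**3 = 2985984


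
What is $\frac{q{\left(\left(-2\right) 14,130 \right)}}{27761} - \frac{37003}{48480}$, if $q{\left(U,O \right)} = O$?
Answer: $- \frac{1020937883}{1345853280} \approx -0.75858$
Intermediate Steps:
$\frac{q{\left(\left(-2\right) 14,130 \right)}}{27761} - \frac{37003}{48480} = \frac{130}{27761} - \frac{37003}{48480} = - \frac{1020937883}{1345853280}$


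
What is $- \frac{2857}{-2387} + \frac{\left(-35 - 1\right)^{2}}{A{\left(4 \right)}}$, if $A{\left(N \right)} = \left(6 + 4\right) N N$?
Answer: $\frac{221917}{23870} \approx 9.2969$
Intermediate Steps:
$A{\left(N \right)} = 10 N^{2}$ ($A{\left(N \right)} = 10 N N = 10 N^{2}$)
$- \frac{2857}{-2387} + \frac{\left(-35 - 1\right)^{2}}{A{\left(4 \right)}} = - \frac{2857}{-2387} + \frac{\left(-35 - 1\right)^{2}}{10 \cdot 4^{2}} = \left(-2857\right) \left(- \frac{1}{2387}\right) + \frac{\left(-36\right)^{2}}{10 \cdot 16} = \frac{2857}{2387} + \frac{1296}{160} = \frac{2857}{2387} + 1296 \cdot \frac{1}{160} = \frac{2857}{2387} + \frac{81}{10} = \frac{221917}{23870}$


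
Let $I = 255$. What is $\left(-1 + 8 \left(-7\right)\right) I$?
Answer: $-14535$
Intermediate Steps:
$\left(-1 + 8 \left(-7\right)\right) I = \left(-1 + 8 \left(-7\right)\right) 255 = \left(-1 - 56\right) 255 = \left(-57\right) 255 = -14535$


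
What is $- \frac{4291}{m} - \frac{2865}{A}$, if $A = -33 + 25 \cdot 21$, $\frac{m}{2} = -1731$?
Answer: $- \frac{1301243}{283884} \approx -4.5837$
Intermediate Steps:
$m = -3462$ ($m = 2 \left(-1731\right) = -3462$)
$A = 492$ ($A = -33 + 525 = 492$)
$- \frac{4291}{m} - \frac{2865}{A} = - \frac{4291}{-3462} - \frac{2865}{492} = \left(-4291\right) \left(- \frac{1}{3462}\right) - \frac{955}{164} = \frac{4291}{3462} - \frac{955}{164} = - \frac{1301243}{283884}$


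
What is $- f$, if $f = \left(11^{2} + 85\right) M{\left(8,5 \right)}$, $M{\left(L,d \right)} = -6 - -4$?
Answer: $412$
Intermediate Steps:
$M{\left(L,d \right)} = -2$ ($M{\left(L,d \right)} = -6 + 4 = -2$)
$f = -412$ ($f = \left(11^{2} + 85\right) \left(-2\right) = \left(121 + 85\right) \left(-2\right) = 206 \left(-2\right) = -412$)
$- f = \left(-1\right) \left(-412\right) = 412$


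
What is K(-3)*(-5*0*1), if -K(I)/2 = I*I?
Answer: 0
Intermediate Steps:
K(I) = -2*I² (K(I) = -2*I*I = -2*I²)
K(-3)*(-5*0*1) = (-2*(-3)²)*(-5*0*1) = (-2*9)*(0*1) = -18*0 = 0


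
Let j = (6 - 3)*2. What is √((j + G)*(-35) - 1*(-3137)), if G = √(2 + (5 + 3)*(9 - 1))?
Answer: √(2927 - 35*√66) ≈ 51.407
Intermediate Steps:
G = √66 (G = √(2 + 8*8) = √(2 + 64) = √66 ≈ 8.1240)
j = 6 (j = 3*2 = 6)
√((j + G)*(-35) - 1*(-3137)) = √((6 + √66)*(-35) - 1*(-3137)) = √((-210 - 35*√66) + 3137) = √(2927 - 35*√66)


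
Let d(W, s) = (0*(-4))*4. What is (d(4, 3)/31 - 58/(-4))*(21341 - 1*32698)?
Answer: -329353/2 ≈ -1.6468e+5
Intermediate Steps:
d(W, s) = 0 (d(W, s) = 0*4 = 0)
(d(4, 3)/31 - 58/(-4))*(21341 - 1*32698) = (0/31 - 58/(-4))*(21341 - 1*32698) = (0*(1/31) - 58*(-¼))*(21341 - 32698) = (0 + 29/2)*(-11357) = (29/2)*(-11357) = -329353/2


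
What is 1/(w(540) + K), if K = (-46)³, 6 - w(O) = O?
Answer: -1/97870 ≈ -1.0218e-5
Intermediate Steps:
w(O) = 6 - O
K = -97336
1/(w(540) + K) = 1/((6 - 1*540) - 97336) = 1/((6 - 540) - 97336) = 1/(-534 - 97336) = 1/(-97870) = -1/97870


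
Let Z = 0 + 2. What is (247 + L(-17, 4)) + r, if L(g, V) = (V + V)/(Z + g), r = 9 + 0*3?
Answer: 3832/15 ≈ 255.47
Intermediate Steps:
r = 9 (r = 9 + 0 = 9)
Z = 2
L(g, V) = 2*V/(2 + g) (L(g, V) = (V + V)/(2 + g) = (2*V)/(2 + g) = 2*V/(2 + g))
(247 + L(-17, 4)) + r = (247 + 2*4/(2 - 17)) + 9 = (247 + 2*4/(-15)) + 9 = (247 + 2*4*(-1/15)) + 9 = (247 - 8/15) + 9 = 3697/15 + 9 = 3832/15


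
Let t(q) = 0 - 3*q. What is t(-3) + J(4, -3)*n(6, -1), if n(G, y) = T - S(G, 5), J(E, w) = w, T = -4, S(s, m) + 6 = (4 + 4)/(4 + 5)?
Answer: 17/3 ≈ 5.6667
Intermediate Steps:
S(s, m) = -46/9 (S(s, m) = -6 + (4 + 4)/(4 + 5) = -6 + 8/9 = -46/9)
n(G, y) = 10/9 (n(G, y) = -4 - 1*(-46/9) = -4 + 46/9 = 10/9)
t(q) = -3*q
t(-3) + J(4, -3)*n(6, -1) = -3*(-3) - 3*10/9 = 9 - 10/3 = 17/3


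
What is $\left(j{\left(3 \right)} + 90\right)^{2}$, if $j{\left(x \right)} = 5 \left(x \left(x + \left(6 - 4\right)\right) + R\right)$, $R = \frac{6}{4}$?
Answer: $\frac{119025}{4} \approx 29756.0$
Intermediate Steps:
$R = \frac{3}{2}$ ($R = 6 \cdot \frac{1}{4} = \frac{3}{2} \approx 1.5$)
$j{\left(x \right)} = \frac{15}{2} + 5 x \left(2 + x\right)$ ($j{\left(x \right)} = 5 \left(x \left(x + \left(6 - 4\right)\right) + \frac{3}{2}\right) = 5 \left(x \left(x + 2\right) + \frac{3}{2}\right) = 5 \left(x \left(2 + x\right) + \frac{3}{2}\right) = 5 \left(\frac{3}{2} + x \left(2 + x\right)\right) = \frac{15}{2} + 5 x \left(2 + x\right)$)
$\left(j{\left(3 \right)} + 90\right)^{2} = \left(\left(\frac{15}{2} + 5 \cdot 3^{2} + 10 \cdot 3\right) + 90\right)^{2} = \left(\left(\frac{15}{2} + 5 \cdot 9 + 30\right) + 90\right)^{2} = \left(\left(\frac{15}{2} + 45 + 30\right) + 90\right)^{2} = \left(\frac{165}{2} + 90\right)^{2} = \left(\frac{345}{2}\right)^{2} = \frac{119025}{4}$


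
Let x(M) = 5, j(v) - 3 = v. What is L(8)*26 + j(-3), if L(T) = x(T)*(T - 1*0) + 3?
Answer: 1118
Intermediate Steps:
j(v) = 3 + v
L(T) = 3 + 5*T (L(T) = 5*(T - 1*0) + 3 = 5*(T + 0) + 3 = 5*T + 3 = 3 + 5*T)
L(8)*26 + j(-3) = (3 + 5*8)*26 + (3 - 3) = (3 + 40)*26 + 0 = 43*26 + 0 = 1118 + 0 = 1118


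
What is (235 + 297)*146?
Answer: 77672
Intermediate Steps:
(235 + 297)*146 = 532*146 = 77672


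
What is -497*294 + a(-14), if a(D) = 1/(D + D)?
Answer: -4091305/28 ≈ -1.4612e+5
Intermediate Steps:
a(D) = 1/(2*D)
-497*294 + a(-14) = -497*294 + (1/2)/(-14) = -146118 + (1/2)*(-1/14) = -146118 - 1/28 = -4091305/28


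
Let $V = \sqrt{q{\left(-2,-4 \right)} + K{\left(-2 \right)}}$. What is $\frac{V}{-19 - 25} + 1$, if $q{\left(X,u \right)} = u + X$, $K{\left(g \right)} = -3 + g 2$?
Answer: $1 - \frac{i \sqrt{13}}{44} \approx 1.0 - 0.081944 i$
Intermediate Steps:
$K{\left(g \right)} = -3 + 2 g$
$q{\left(X,u \right)} = X + u$
$V = i \sqrt{13}$ ($V = \sqrt{\left(-2 - 4\right) + \left(-3 + 2 \left(-2\right)\right)} = \sqrt{-6 - 7} = \sqrt{-13} = i \sqrt{13} \approx 3.6056 i$)
$\frac{V}{-19 - 25} + 1 = \frac{i \sqrt{13}}{-19 - 25} + 1 = \frac{i \sqrt{13}}{-44} + 1 = i \sqrt{13} \left(- \frac{1}{44}\right) + 1 = - \frac{i \sqrt{13}}{44} + 1 = 1 - \frac{i \sqrt{13}}{44}$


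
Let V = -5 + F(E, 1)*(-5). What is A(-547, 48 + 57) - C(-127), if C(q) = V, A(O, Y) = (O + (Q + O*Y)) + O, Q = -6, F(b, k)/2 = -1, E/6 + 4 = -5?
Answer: -58540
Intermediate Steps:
E = -54 (E = -24 + 6*(-5) = -24 - 30 = -54)
F(b, k) = -2 (F(b, k) = 2*(-1) = -2)
A(O, Y) = -6 + 2*O + O*Y (A(O, Y) = (O + (-6 + O*Y)) + O = (-6 + O + O*Y) + O = -6 + 2*O + O*Y)
V = 5 (V = -5 - 2*(-5) = -5 + 10 = 5)
C(q) = 5
A(-547, 48 + 57) - C(-127) = (-6 + 2*(-547) - 547*(48 + 57)) - 1*5 = (-6 - 1094 - 547*105) - 5 = (-6 - 1094 - 57435) - 5 = -58535 - 5 = -58540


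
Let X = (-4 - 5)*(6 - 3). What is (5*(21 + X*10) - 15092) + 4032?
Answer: -12305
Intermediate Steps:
X = -27 (X = -9*3 = -27)
(5*(21 + X*10) - 15092) + 4032 = (5*(21 - 27*10) - 15092) + 4032 = (5*(21 - 270) - 15092) + 4032 = (5*(-249) - 15092) + 4032 = (-1245 - 15092) + 4032 = -16337 + 4032 = -12305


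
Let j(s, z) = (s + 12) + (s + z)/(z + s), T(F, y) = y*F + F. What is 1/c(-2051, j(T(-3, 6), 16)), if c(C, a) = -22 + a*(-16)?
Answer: 1/106 ≈ 0.0094340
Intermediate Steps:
T(F, y) = F + F*y (T(F, y) = F*y + F = F + F*y)
j(s, z) = 13 + s (j(s, z) = (12 + s) + (s + z)/(s + z) = (12 + s) + 1 = 13 + s)
c(C, a) = -22 - 16*a
1/c(-2051, j(T(-3, 6), 16)) = 1/(-22 - 16*(13 - 3*(1 + 6))) = 1/(-22 - 16*(13 - 3*7)) = 1/(-22 - 16*(13 - 21)) = 1/(-22 - 16*(-8)) = 1/(-22 + 128) = 1/106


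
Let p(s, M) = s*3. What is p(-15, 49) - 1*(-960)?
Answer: 915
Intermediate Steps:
p(s, M) = 3*s
p(-15, 49) - 1*(-960) = 3*(-15) - 1*(-960) = -45 + 960 = 915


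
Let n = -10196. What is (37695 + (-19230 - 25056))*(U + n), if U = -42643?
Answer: 348261849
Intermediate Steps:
(37695 + (-19230 - 25056))*(U + n) = (37695 + (-19230 - 25056))*(-42643 - 10196) = (37695 - 44286)*(-52839) = -6591*(-52839) = 348261849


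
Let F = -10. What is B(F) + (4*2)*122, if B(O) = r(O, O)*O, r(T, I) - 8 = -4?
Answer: 936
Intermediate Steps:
r(T, I) = 4 (r(T, I) = 8 - 4 = 4)
B(O) = 4*O
B(F) + (4*2)*122 = 4*(-10) + (4*2)*122 = -40 + 8*122 = -40 + 976 = 936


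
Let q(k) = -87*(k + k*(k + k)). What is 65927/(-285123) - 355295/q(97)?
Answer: -479134970/31279988961 ≈ -0.015318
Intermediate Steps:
q(k) = -174*k² - 87*k (q(k) = -87*(k + k*(2*k)) = -87*(k + 2*k²) = -174*k² - 87*k)
65927/(-285123) - 355295/q(97) = 65927/(-285123) - 355295*(-1/(8439*(1 + 2*97))) = 65927*(-1/285123) - 355295*(-1/(8439*(1 + 194))) = -65927/285123 - 355295/((-87*97*195)) = -65927/285123 - 355295/(-1645605) = -65927/285123 - 355295*(-1/1645605) = -65927/285123 + 71059/329121 = -479134970/31279988961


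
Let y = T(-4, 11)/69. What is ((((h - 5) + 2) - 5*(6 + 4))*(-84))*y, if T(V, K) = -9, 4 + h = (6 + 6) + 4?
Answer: -10332/23 ≈ -449.22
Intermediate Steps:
h = 12 (h = -4 + ((6 + 6) + 4) = -4 + (12 + 4) = -4 + 16 = 12)
y = -3/23 (y = -9/69 = -9*1/69 = -3/23 ≈ -0.13043)
((((h - 5) + 2) - 5*(6 + 4))*(-84))*y = ((((12 - 5) + 2) - 5*(6 + 4))*(-84))*(-3/23) = (((7 + 2) - 5*10)*(-84))*(-3/23) = ((9 - 1*50)*(-84))*(-3/23) = ((9 - 50)*(-84))*(-3/23) = -41*(-84)*(-3/23) = 3444*(-3/23) = -10332/23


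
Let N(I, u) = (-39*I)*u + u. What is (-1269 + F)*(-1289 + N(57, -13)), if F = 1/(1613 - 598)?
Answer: -35545874298/1015 ≈ -3.5021e+7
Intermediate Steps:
N(I, u) = u - 39*I*u (N(I, u) = -39*I*u + u = u - 39*I*u)
F = 1/1015 ≈ 0.00098522
(-1269 + F)*(-1289 + N(57, -13)) = (-1269 + 1/1015)*(-1289 - 13*(1 - 39*57)) = -1288034*(-1289 - 13*(1 - 2223))/1015 = -1288034*(-1289 - 13*(-2222))/1015 = -1288034*(-1289 + 28886)/1015 = -1288034/1015*27597 = -35545874298/1015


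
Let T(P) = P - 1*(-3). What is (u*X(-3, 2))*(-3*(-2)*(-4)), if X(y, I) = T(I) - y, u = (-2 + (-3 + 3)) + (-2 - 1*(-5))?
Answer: -192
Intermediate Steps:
T(P) = 3 + P (T(P) = P + 3 = 3 + P)
u = 1 (u = (-2 + 0) + (-2 + 5) = -2 + 3 = 1)
X(y, I) = 3 + I - y (X(y, I) = (3 + I) - y = 3 + I - y)
(u*X(-3, 2))*(-3*(-2)*(-4)) = (1*(3 + 2 - 1*(-3)))*(-3*(-2)*(-4)) = (1*(3 + 2 + 3))*(6*(-4)) = (1*8)*(-24) = 8*(-24) = -192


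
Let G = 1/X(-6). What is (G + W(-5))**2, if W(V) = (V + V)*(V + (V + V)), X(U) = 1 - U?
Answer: 1104601/49 ≈ 22543.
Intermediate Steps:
W(V) = 6*V**2 (W(V) = (2*V)*(V + 2*V) = (2*V)*(3*V) = 6*V**2)
G = 1/7 (G = 1/(1 - 1*(-6)) = 1/(1 + 6) = 1/7 ≈ 0.14286)
(G + W(-5))**2 = (1/7 + 6*(-5)**2)**2 = (1/7 + 6*25)**2 = (1/7 + 150)**2 = (1051/7)**2 = 1104601/49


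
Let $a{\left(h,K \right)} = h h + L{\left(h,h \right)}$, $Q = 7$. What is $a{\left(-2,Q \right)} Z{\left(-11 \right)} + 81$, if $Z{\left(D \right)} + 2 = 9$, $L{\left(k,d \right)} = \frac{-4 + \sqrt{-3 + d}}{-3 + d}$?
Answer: $\frac{573}{5} - \frac{7 i \sqrt{5}}{5} \approx 114.6 - 3.1305 i$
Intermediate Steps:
$L{\left(k,d \right)} = \frac{-4 + \sqrt{-3 + d}}{-3 + d}$
$a{\left(h,K \right)} = h^{2} + \frac{-3 + h - 4 \sqrt{-3 + h}}{\left(-3 + h\right)^{\frac{3}{2}}}$ ($a{\left(h,K \right)} = h h + \frac{-3 + h - 4 \sqrt{-3 + h}}{\left(-3 + h\right)^{\frac{3}{2}}} = h^{2} + \frac{-3 + h - 4 \sqrt{-3 + h}}{\left(-3 + h\right)^{\frac{3}{2}}}$)
$Z{\left(D \right)} = 7$ ($Z{\left(D \right)} = -2 + 9 = 7$)
$a{\left(-2,Q \right)} Z{\left(-11 \right)} + 81 = \left(\left(-2\right)^{2} - \frac{4}{-3 - 2} - \frac{3}{\left(-3 - 2\right)^{\frac{3}{2}}} - \frac{2}{\left(-3 - 2\right)^{\frac{3}{2}}}\right) 7 + 81 = \left(4 - \frac{4}{-5} - \frac{3}{\left(-5\right) i \sqrt{5}} - \frac{2}{\left(-5\right) i \sqrt{5}}\right) 7 + 81 = \left(4 - - \frac{4}{5} - 3 \frac{i \sqrt{5}}{25} - 2 \frac{i \sqrt{5}}{25}\right) 7 + 81 = \left(4 + \frac{4}{5} - \frac{3 i \sqrt{5}}{25} - \frac{2 i \sqrt{5}}{25}\right) 7 + 81 = \left(\frac{24}{5} - \frac{i \sqrt{5}}{5}\right) 7 + 81 = \left(\frac{168}{5} - \frac{7 i \sqrt{5}}{5}\right) + 81 = \frac{573}{5} - \frac{7 i \sqrt{5}}{5}$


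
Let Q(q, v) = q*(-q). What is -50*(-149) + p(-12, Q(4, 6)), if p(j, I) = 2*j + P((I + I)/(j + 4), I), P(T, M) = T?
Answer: 7430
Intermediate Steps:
Q(q, v) = -q**2
p(j, I) = 2*j + 2*I/(4 + j) (p(j, I) = 2*j + (I + I)/(j + 4) = 2*j + (2*I)/(4 + j) = 2*j + 2*I/(4 + j))
-50*(-149) + p(-12, Q(4, 6)) = -50*(-149) + 2*(-1*4**2 - 12*(4 - 12))/(4 - 12) = 7450 + 2*(-1*16 - 12*(-8))/(-8) = 7450 + 2*(-1/8)*(-16 + 96) = 7450 + 2*(-1/8)*80 = 7450 - 20 = 7430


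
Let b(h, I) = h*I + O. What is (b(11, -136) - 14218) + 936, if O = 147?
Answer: -14631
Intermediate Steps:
b(h, I) = 147 + I*h (b(h, I) = h*I + 147 = I*h + 147 = 147 + I*h)
(b(11, -136) - 14218) + 936 = ((147 - 136*11) - 14218) + 936 = ((147 - 1496) - 14218) + 936 = (-1349 - 14218) + 936 = -15567 + 936 = -14631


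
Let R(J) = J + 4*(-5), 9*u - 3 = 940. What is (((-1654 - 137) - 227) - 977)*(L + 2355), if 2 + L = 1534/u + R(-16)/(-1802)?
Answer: -6024940146205/849643 ≈ -7.0911e+6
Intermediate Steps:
u = 943/9 (u = 1/3 + (1/9)*940 = 1/3 + 940/9 = 943/9 ≈ 104.78)
R(J) = -20 + J (R(J) = J - 20 = -20 + J)
L = 10756894/849643 (L = -2 + (1534/(943/9) + (-20 - 16)/(-1802)) = -2 + (1534*(9/943) - 36*(-1/1802)) = -2 + (13806/943 + 18/901) = -2 + 12456180/849643 = 10756894/849643 ≈ 12.660)
(((-1654 - 137) - 227) - 977)*(L + 2355) = (((-1654 - 137) - 227) - 977)*(10756894/849643 + 2355) = ((-1791 - 227) - 977)*(2011666159/849643) = (-2018 - 977)*(2011666159/849643) = -2995*2011666159/849643 = -6024940146205/849643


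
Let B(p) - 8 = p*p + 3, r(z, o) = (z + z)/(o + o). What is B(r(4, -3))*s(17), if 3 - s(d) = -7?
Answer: 1150/9 ≈ 127.78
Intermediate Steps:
r(z, o) = z/o (r(z, o) = (2*z)/((2*o)) = (2*z)*(1/(2*o)) = z/o)
B(p) = 11 + p**2 (B(p) = 8 + (p*p + 3) = 8 + (p**2 + 3) = 8 + (3 + p**2) = 11 + p**2)
s(d) = 10 (s(d) = 3 - 1*(-7) = 3 + 7 = 10)
B(r(4, -3))*s(17) = (11 + (4/(-3))**2)*10 = (11 + (4*(-1/3))**2)*10 = (11 + (-4/3)**2)*10 = (11 + 16/9)*10 = (115/9)*10 = 1150/9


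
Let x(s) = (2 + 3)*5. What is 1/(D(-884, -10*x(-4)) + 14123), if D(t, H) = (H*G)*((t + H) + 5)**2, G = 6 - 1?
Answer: -1/1593287127 ≈ -6.2763e-10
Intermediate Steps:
G = 5
x(s) = 25 (x(s) = 5*5 = 25)
D(t, H) = 5*H*(5 + H + t)**2 (D(t, H) = (H*5)*((t + H) + 5)**2 = (5*H)*((H + t) + 5)**2 = (5*H)*(5 + H + t)**2 = 5*H*(5 + H + t)**2)
1/(D(-884, -10*x(-4)) + 14123) = 1/(5*(-10*25)*(5 - 10*25 - 884)**2 + 14123) = 1/(5*(-250)*(5 - 250 - 884)**2 + 14123) = 1/(5*(-250)*(-1129)**2 + 14123) = 1/(5*(-250)*1274641 + 14123) = 1/(-1593301250 + 14123) = 1/(-1593287127) = -1/1593287127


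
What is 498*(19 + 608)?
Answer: 312246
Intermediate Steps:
498*(19 + 608) = 498*627 = 312246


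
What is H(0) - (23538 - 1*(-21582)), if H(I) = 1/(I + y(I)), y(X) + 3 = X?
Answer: -135361/3 ≈ -45120.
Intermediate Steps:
y(X) = -3 + X
H(I) = 1/(-3 + 2*I) (H(I) = 1/(I + (-3 + I)) = 1/(-3 + 2*I))
H(0) - (23538 - 1*(-21582)) = 1/(-3 + 2*0) - (23538 - 1*(-21582)) = 1/(-3 + 0) - (23538 + 21582) = 1/(-3) - 1*45120 = -⅓ - 45120 = -135361/3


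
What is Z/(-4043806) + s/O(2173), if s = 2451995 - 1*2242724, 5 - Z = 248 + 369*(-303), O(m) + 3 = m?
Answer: 423004615773/4387529510 ≈ 96.411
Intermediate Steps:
O(m) = -3 + m
Z = 111564 (Z = 5 - (248 + 369*(-303)) = 5 - (248 - 111807) = 5 - 1*(-111559) = 5 + 111559 = 111564)
s = 209271 (s = 2451995 - 2242724 = 209271)
Z/(-4043806) + s/O(2173) = 111564/(-4043806) + 209271/(-3 + 2173) = 111564*(-1/4043806) + 209271/2170 = -55782/2021903 + 209271*(1/2170) = -55782/2021903 + 209271/2170 = 423004615773/4387529510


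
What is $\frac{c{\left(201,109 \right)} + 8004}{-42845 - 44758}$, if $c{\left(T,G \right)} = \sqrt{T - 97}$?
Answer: $- \frac{2668}{29201} - \frac{2 \sqrt{26}}{87603} \approx -0.091483$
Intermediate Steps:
$c{\left(T,G \right)} = \sqrt{-97 + T}$
$\frac{c{\left(201,109 \right)} + 8004}{-42845 - 44758} = \frac{\sqrt{-97 + 201} + 8004}{-42845 - 44758} = \frac{\sqrt{104} + 8004}{-87603} = \left(2 \sqrt{26} + 8004\right) \left(- \frac{1}{87603}\right) = \left(8004 + 2 \sqrt{26}\right) \left(- \frac{1}{87603}\right) = - \frac{2668}{29201} - \frac{2 \sqrt{26}}{87603}$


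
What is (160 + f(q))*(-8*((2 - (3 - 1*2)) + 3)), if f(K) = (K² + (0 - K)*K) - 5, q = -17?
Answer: -4960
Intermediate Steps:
f(K) = -5 (f(K) = (K² + (-K)*K) - 5 = (K² - K²) - 5 = 0 - 5 = -5)
(160 + f(q))*(-8*((2 - (3 - 1*2)) + 3)) = (160 - 5)*(-8*((2 - (3 - 1*2)) + 3)) = 155*(-8*((2 - (3 - 2)) + 3)) = 155*(-8*((2 - 1*1) + 3)) = 155*(-8*((2 - 1) + 3)) = 155*(-8*(1 + 3)) = 155*(-8*4) = 155*(-32) = -4960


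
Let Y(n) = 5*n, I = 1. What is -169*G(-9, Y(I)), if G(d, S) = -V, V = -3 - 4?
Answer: -1183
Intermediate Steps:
V = -7
G(d, S) = 7 (G(d, S) = -1*(-7) = 7)
-169*G(-9, Y(I)) = -169*7 = -1183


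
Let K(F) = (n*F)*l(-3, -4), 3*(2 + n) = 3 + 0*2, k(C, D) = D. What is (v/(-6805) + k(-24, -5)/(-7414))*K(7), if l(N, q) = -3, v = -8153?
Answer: 1270087707/50452270 ≈ 25.174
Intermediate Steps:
n = -1 (n = -2 + (3 + 0*2)/3 = -2 + (3 + 0)/3 = -2 + (1/3)*3 = -2 + 1 = -1)
K(F) = 3*F (K(F) = -F*(-3) = 3*F)
(v/(-6805) + k(-24, -5)/(-7414))*K(7) = (-8153/(-6805) - 5/(-7414))*(3*7) = (-8153*(-1/6805) - 5*(-1/7414))*21 = (8153/6805 + 5/7414)*21 = (60480367/50452270)*21 = 1270087707/50452270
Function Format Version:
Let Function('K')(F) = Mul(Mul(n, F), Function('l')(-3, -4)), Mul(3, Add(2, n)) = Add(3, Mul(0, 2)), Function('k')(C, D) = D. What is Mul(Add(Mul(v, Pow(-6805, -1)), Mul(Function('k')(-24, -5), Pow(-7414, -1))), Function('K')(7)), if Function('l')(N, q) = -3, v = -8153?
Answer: Rational(1270087707, 50452270) ≈ 25.174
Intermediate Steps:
n = -1 (n = Add(-2, Mul(Rational(1, 3), Add(3, Mul(0, 2)))) = Add(-2, Mul(Rational(1, 3), Add(3, 0))) = Add(-2, Mul(Rational(1, 3), 3)) = Add(-2, 1) = -1)
Function('K')(F) = Mul(3, F) (Function('K')(F) = Mul(Mul(-1, F), -3) = Mul(3, F))
Mul(Add(Mul(v, Pow(-6805, -1)), Mul(Function('k')(-24, -5), Pow(-7414, -1))), Function('K')(7)) = Mul(Add(Mul(-8153, Pow(-6805, -1)), Mul(-5, Pow(-7414, -1))), Mul(3, 7)) = Mul(Add(Mul(-8153, Rational(-1, 6805)), Mul(-5, Rational(-1, 7414))), 21) = Mul(Add(Rational(8153, 6805), Rational(5, 7414)), 21) = Mul(Rational(60480367, 50452270), 21) = Rational(1270087707, 50452270)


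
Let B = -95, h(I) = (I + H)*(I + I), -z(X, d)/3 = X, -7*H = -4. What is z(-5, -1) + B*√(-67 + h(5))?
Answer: 15 - 95*I*√553/7 ≈ 15.0 - 319.15*I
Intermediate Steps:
H = 4/7 (H = -⅐*(-4) = 4/7 ≈ 0.57143)
z(X, d) = -3*X
h(I) = 2*I*(4/7 + I) (h(I) = (I + 4/7)*(I + I) = (4/7 + I)*(2*I) = 2*I*(4/7 + I))
z(-5, -1) + B*√(-67 + h(5)) = -3*(-5) - 95*√(-67 + (2/7)*5*(4 + 7*5)) = 15 - 95*√(-67 + (2/7)*5*(4 + 35)) = 15 - 95*√(-67 + (2/7)*5*39) = 15 - 95*√(-67 + 390/7) = 15 - 95*I*√553/7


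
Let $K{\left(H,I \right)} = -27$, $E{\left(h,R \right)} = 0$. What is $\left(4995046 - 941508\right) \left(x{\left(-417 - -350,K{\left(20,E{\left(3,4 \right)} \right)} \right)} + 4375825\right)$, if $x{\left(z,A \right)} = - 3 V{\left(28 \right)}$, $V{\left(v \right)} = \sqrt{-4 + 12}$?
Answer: $17737572918850 - 24321228 \sqrt{2} \approx 1.7738 \cdot 10^{13}$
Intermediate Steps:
$V{\left(v \right)} = 2 \sqrt{2}$ ($V{\left(v \right)} = \sqrt{8} = 2 \sqrt{2}$)
$x{\left(z,A \right)} = - 6 \sqrt{2}$ ($x{\left(z,A \right)} = - 3 \cdot 2 \sqrt{2} = - 6 \sqrt{2}$)
$\left(4995046 - 941508\right) \left(x{\left(-417 - -350,K{\left(20,E{\left(3,4 \right)} \right)} \right)} + 4375825\right) = \left(4995046 - 941508\right) \left(- 6 \sqrt{2} + 4375825\right) = 4053538 \left(4375825 - 6 \sqrt{2}\right) = 17737572918850 - 24321228 \sqrt{2}$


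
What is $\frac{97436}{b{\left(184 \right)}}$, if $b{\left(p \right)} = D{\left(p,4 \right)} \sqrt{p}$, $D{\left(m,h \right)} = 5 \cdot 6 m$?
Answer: $\frac{24359 \sqrt{46}}{126960} \approx 1.3013$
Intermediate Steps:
$D{\left(m,h \right)} = 30 m$
$b{\left(p \right)} = 30 p^{\frac{3}{2}}$ ($b{\left(p \right)} = 30 p \sqrt{p} = 30 p^{\frac{3}{2}}$)
$\frac{97436}{b{\left(184 \right)}} = \frac{97436}{30 \cdot 184^{\frac{3}{2}}} = \frac{97436}{30 \cdot 368 \sqrt{46}} = \frac{97436}{11040 \sqrt{46}} = 97436 \frac{\sqrt{46}}{507840} = \frac{24359 \sqrt{46}}{126960}$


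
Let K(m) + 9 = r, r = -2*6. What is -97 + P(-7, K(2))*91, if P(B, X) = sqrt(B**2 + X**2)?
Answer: -97 + 637*sqrt(10) ≈ 1917.4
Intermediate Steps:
r = -12
K(m) = -21 (K(m) = -9 - 12 = -21)
-97 + P(-7, K(2))*91 = -97 + sqrt((-7)**2 + (-21)**2)*91 = -97 + sqrt(49 + 441)*91 = -97 + sqrt(490)*91 = -97 + (7*sqrt(10))*91 = -97 + 637*sqrt(10)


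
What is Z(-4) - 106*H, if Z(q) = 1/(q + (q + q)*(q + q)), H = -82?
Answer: 521521/60 ≈ 8692.0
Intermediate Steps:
Z(q) = 1/(q + 4*q²) (Z(q) = 1/(q + (2*q)*(2*q)) = 1/(q + 4*q²))
Z(-4) - 106*H = 1/((-4)*(1 + 4*(-4))) - 106*(-82) = -1/(4*(1 - 16)) + 8692 = -¼/(-15) + 8692 = -¼*(-1/15) + 8692 = 1/60 + 8692 = 521521/60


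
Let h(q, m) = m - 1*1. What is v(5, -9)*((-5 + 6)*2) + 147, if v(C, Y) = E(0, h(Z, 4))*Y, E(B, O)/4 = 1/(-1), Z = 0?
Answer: 219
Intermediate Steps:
h(q, m) = -1 + m (h(q, m) = m - 1 = -1 + m)
E(B, O) = -4 (E(B, O) = 4/(-1) = 4*(-1) = -4)
v(C, Y) = -4*Y
v(5, -9)*((-5 + 6)*2) + 147 = (-4*(-9))*((-5 + 6)*2) + 147 = 36*(1*2) + 147 = 36*2 + 147 = 72 + 147 = 219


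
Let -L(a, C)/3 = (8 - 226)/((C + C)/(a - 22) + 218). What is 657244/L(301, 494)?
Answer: 20312125820/91233 ≈ 2.2264e+5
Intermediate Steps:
L(a, C) = 654/(218 + 2*C/(-22 + a)) (L(a, C) = -3*(8 - 226)/((C + C)/(a - 22) + 218) = -(-654)/((2*C)/(-22 + a) + 218) = -(-654)/(2*C/(-22 + a) + 218) = -(-654)/(218 + 2*C/(-22 + a)) = 654/(218 + 2*C/(-22 + a)))
657244/L(301, 494) = 657244/((327*(-22 + 301)/(-2398 + 494 + 109*301))) = 657244/((327*279/(-2398 + 494 + 32809))) = 657244/((327*279/30905)) = 657244/((327*(1/30905)*279)) = 657244/(91233/30905) = 657244*(30905/91233) = 20312125820/91233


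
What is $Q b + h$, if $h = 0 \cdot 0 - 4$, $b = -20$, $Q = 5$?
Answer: $-104$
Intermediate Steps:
$h = -4$ ($h = 0 - 4 = -4$)
$Q b + h = 5 \left(-20\right) - 4 = -100 - 4 = -104$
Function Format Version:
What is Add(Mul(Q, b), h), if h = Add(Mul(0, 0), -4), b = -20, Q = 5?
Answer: -104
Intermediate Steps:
h = -4 (h = Add(0, -4) = -4)
Add(Mul(Q, b), h) = Add(Mul(5, -20), -4) = Add(-100, -4) = -104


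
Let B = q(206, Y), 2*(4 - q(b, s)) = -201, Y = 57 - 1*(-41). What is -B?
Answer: -209/2 ≈ -104.50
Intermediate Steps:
Y = 98 (Y = 57 + 41 = 98)
q(b, s) = 209/2 (q(b, s) = 4 - ½*(-201) = 4 + 201/2 = 209/2)
B = 209/2 ≈ 104.50
-B = -1*209/2 = -209/2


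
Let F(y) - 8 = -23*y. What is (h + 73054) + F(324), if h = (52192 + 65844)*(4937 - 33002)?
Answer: -3312614730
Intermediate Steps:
F(y) = 8 - 23*y
h = -3312680340 (h = 118036*(-28065) = -3312680340)
(h + 73054) + F(324) = (-3312680340 + 73054) + (8 - 23*324) = -3312607286 + (8 - 7452) = -3312607286 - 7444 = -3312614730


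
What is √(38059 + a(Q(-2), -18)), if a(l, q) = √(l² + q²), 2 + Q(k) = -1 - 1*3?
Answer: √(38059 + 6*√10) ≈ 195.14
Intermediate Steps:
Q(k) = -6 (Q(k) = -2 + (-1 - 1*3) = -2 + (-1 - 3) = -2 - 4 = -6)
√(38059 + a(Q(-2), -18)) = √(38059 + √((-6)² + (-18)²)) = √(38059 + √(36 + 324)) = √(38059 + √360) = √(38059 + 6*√10)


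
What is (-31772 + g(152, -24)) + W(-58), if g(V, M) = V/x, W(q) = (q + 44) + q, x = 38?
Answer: -31840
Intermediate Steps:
W(q) = 44 + 2*q (W(q) = (44 + q) + q = 44 + 2*q)
g(V, M) = V/38
(-31772 + g(152, -24)) + W(-58) = (-31772 + (1/38)*152) + (44 + 2*(-58)) = (-31772 + 4) + (44 - 116) = -31768 - 72 = -31840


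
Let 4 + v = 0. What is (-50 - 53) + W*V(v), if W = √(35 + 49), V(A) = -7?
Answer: -103 - 14*√21 ≈ -167.16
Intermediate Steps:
v = -4 (v = -4 + 0 = -4)
W = 2*√21 (W = √84 = 2*√21 ≈ 9.1651)
(-50 - 53) + W*V(v) = (-50 - 53) + (2*√21)*(-7) = -103 - 14*√21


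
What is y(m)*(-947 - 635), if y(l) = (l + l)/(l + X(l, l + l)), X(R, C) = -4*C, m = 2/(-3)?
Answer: 452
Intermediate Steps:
m = -⅔ (m = 2*(-⅓) = -⅔ ≈ -0.66667)
y(l) = -2/7 (y(l) = (l + l)/(l - 4*(l + l)) = (2*l)/(l - 8*l) = (2*l)/((-7*l)) = (2*l)*(-1/(7*l)) = -2/7)
y(m)*(-947 - 635) = -2*(-947 - 635)/7 = -2/7*(-1582) = 452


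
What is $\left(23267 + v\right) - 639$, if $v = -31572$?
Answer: $-8944$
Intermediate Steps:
$\left(23267 + v\right) - 639 = \left(23267 - 31572\right) - 639 = -8305 - 639 = -8944$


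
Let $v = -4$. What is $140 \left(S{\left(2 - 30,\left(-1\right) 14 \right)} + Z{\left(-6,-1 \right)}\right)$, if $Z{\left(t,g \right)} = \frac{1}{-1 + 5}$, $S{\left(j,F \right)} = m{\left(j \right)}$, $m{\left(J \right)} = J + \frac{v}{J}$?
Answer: $-3865$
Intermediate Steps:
$m{\left(J \right)} = J - \frac{4}{J}$
$S{\left(j,F \right)} = j - \frac{4}{j}$
$Z{\left(t,g \right)} = \frac{1}{4}$
$140 \left(S{\left(2 - 30,\left(-1\right) 14 \right)} + Z{\left(-6,-1 \right)}\right) = 140 \left(\left(\left(2 - 30\right) - \frac{4}{2 - 30}\right) + \frac{1}{4}\right) = 140 \left(\left(-28 - \frac{4}{-28}\right) + \frac{1}{4}\right) = 140 \left(\left(-28 - - \frac{1}{7}\right) + \frac{1}{4}\right) = 140 \left(\left(-28 + \frac{1}{7}\right) + \frac{1}{4}\right) = 140 \left(- \frac{195}{7} + \frac{1}{4}\right) = 140 \left(- \frac{773}{28}\right) = -3865$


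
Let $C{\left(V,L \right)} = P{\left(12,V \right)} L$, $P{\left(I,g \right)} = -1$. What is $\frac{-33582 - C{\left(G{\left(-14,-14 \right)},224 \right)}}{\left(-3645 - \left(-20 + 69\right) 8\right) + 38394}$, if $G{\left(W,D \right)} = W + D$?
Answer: $- \frac{33358}{34357} \approx -0.97092$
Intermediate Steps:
$G{\left(W,D \right)} = D + W$
$C{\left(V,L \right)} = - L$
$\frac{-33582 - C{\left(G{\left(-14,-14 \right)},224 \right)}}{\left(-3645 - \left(-20 + 69\right) 8\right) + 38394} = \frac{-33582 - \left(-1\right) 224}{\left(-3645 - \left(-20 + 69\right) 8\right) + 38394} = \frac{-33582 - -224}{\left(-3645 - 49 \cdot 8\right) + 38394} = \frac{-33582 + 224}{\left(-3645 - 392\right) + 38394} = - \frac{33358}{\left(-3645 - 392\right) + 38394} = - \frac{33358}{-4037 + 38394} = - \frac{33358}{34357}$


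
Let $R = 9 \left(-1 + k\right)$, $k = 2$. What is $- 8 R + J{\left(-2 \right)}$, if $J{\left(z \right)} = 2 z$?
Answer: $-76$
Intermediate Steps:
$R = 9$ ($R = 9 \left(-1 + 2\right) = 9 \cdot 1 = 9$)
$- 8 R + J{\left(-2 \right)} = \left(-8\right) 9 + 2 \left(-2\right) = -72 - 4 = -76$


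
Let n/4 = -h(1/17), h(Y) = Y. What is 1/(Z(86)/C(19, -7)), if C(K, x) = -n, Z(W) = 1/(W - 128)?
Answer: -168/17 ≈ -9.8824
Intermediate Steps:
Z(W) = 1/(-128 + W)
n = -4/17 (n = 4*(-1/17) = -4/17 ≈ -0.23529)
C(K, x) = 4/17 (C(K, x) = -1*(-4/17) = 4/17)
1/(Z(86)/C(19, -7)) = 1/(1/((-128 + 86)*(4/17))) = 1/((17/4)/(-42)) = 1/(-1/42*17/4) = 1/(-17/168) = -168/17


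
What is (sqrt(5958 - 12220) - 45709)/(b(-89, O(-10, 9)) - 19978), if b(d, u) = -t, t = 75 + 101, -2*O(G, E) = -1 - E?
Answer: 45709/20154 - I*sqrt(6262)/20154 ≈ 2.268 - 0.0039264*I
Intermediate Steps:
O(G, E) = 1/2 + E/2 (O(G, E) = -(-1 - E)/2 = 1/2 + E/2)
t = 176
b(d, u) = -176 (b(d, u) = -1*176 = -176)
(sqrt(5958 - 12220) - 45709)/(b(-89, O(-10, 9)) - 19978) = (sqrt(5958 - 12220) - 45709)/(-176 - 19978) = (sqrt(-6262) - 45709)/(-20154) = (I*sqrt(6262) - 45709)*(-1/20154) = (-45709 + I*sqrt(6262))*(-1/20154) = 45709/20154 - I*sqrt(6262)/20154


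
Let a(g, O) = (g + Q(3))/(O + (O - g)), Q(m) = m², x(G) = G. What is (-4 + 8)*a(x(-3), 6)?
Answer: 8/5 ≈ 1.6000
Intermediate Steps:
a(g, O) = (9 + g)/(-g + 2*O) (a(g, O) = (g + 3²)/(O + (O - g)) = (g + 9)/(-g + 2*O) = (9 + g)/(-g + 2*O))
(-4 + 8)*a(x(-3), 6) = (-4 + 8)*((9 - 3)/(-1*(-3) + 2*6)) = 4*(6/(3 + 12)) = 4*(6/15) = 4*((1/15)*6) = 4*(⅖) = 8/5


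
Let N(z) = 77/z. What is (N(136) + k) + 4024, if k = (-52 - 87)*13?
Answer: 301589/136 ≈ 2217.6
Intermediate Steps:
k = -1807 (k = -139*13 = -1807)
(N(136) + k) + 4024 = (77/136 - 1807) + 4024 = -245675/136 + 4024 = 301589/136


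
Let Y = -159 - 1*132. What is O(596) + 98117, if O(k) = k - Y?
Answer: 99004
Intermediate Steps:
Y = -291 (Y = -159 - 132 = -291)
O(k) = 291 + k (O(k) = k - 1*(-291) = k + 291 = 291 + k)
O(596) + 98117 = (291 + 596) + 98117 = 887 + 98117 = 99004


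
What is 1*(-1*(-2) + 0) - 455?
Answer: -453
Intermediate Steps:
1*(-1*(-2) + 0) - 455 = 1*(2 + 0) - 455 = 1*2 - 455 = 2 - 455 = -453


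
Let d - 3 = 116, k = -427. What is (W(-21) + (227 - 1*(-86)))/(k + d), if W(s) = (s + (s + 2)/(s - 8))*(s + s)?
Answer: -33857/8932 ≈ -3.7905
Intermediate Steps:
d = 119 (d = 3 + 116 = 119)
W(s) = 2*s*(s + (2 + s)/(-8 + s)) (W(s) = (s + (2 + s)/(-8 + s))*(2*s) = 2*s*(s + (2 + s)/(-8 + s)))
(W(-21) + (227 - 1*(-86)))/(k + d) = (2*(-21)*(2 + (-21)² - 7*(-21))/(-8 - 21) + (227 - 1*(-86)))/(-427 + 119) = (2*(-21)*(2 + 441 + 147)/(-29) + (227 + 86))/(-308) = (2*(-21)*(-1/29)*590 + 313)*(-1/308) = (24780/29 + 313)*(-1/308) = (33857/29)*(-1/308) = -33857/8932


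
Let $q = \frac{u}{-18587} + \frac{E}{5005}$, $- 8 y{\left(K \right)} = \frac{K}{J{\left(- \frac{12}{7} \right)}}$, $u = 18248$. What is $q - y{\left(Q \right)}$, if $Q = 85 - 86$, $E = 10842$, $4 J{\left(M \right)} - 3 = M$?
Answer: $\frac{102477439}{128807910} \approx 0.79558$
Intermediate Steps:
$J{\left(M \right)} = \frac{3}{4} + \frac{M}{4}$
$Q = -1$
$y{\left(K \right)} = - \frac{7 K}{18}$ ($y{\left(K \right)} = - \frac{K \frac{1}{\frac{3}{4} + \frac{\left(-12\right) \frac{1}{7}}{4}}}{8} = - \frac{K \frac{1}{\frac{3}{4} + \frac{1}{4} \left(- \frac{12}{7}\right)}}{8} = - \frac{K \frac{1}{\frac{3}{4} - \frac{3}{7}}}{8} = - \frac{K \frac{1}{\frac{9}{28}}}{8} = - \frac{K \frac{28}{9}}{8} = - \frac{\frac{28}{9} K}{8} = - \frac{7 K}{18}$)
$q = \frac{8476078}{7155995}$ ($q = \frac{18248}{-18587} + \frac{10842}{5005} = 18248 \left(- \frac{1}{18587}\right) + 10842 \cdot \frac{1}{5005} = - \frac{18248}{18587} + \frac{834}{385} = \frac{8476078}{7155995} \approx 1.1845$)
$q - y{\left(Q \right)} = \frac{8476078}{7155995} - \left(- \frac{7}{18}\right) \left(-1\right) = \frac{8476078}{7155995} - \frac{7}{18} = \frac{102477439}{128807910}$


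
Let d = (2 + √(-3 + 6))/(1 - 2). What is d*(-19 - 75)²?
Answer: -17672 - 8836*√3 ≈ -32976.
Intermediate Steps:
d = -2 - √3 (d = (2 + √3)/(-1) = -(2 + √3) = -2 - √3 ≈ -3.7321)
d*(-19 - 75)² = (-2 - √3)*(-19 - 75)² = (-2 - √3)*(-94)² = (-2 - √3)*8836 = -17672 - 8836*√3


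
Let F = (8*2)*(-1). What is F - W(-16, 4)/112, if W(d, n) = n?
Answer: -449/28 ≈ -16.036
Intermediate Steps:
F = -16 (F = 16*(-1) = -16)
F - W(-16, 4)/112 = -16 - 4/112 = -16 - 1*1/28 = -16 - 1/28 = -449/28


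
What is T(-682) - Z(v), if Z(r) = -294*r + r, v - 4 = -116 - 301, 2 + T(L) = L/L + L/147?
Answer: -17789152/147 ≈ -1.2101e+5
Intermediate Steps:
T(L) = -1 + L/147 (T(L) = -2 + (L/L + L/147) = -2 + (1 + L*(1/147)) = -2 + (1 + L/147) = -1 + L/147)
v = -413 (v = 4 + (-116 - 301) = 4 - 417 = -413)
Z(r) = -293*r
T(-682) - Z(v) = (-1 + (1/147)*(-682)) - (-293)*(-413) = (-1 - 682/147) - 1*121009 = -829/147 - 121009 = -17789152/147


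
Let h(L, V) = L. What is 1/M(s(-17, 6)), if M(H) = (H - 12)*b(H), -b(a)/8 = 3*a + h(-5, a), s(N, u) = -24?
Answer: -1/22176 ≈ -4.5094e-5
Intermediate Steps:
b(a) = 40 - 24*a (b(a) = -8*(3*a - 5) = -8*(-5 + 3*a) = 40 - 24*a)
M(H) = (-12 + H)*(40 - 24*H) (M(H) = (H - 12)*(40 - 24*H) = (-12 + H)*(40 - 24*H))
1/M(s(-17, 6)) = 1/(-480 - 24*(-24)² + 328*(-24)) = 1/(-480 - 24*576 - 7872) = 1/(-480 - 13824 - 7872) = 1/(-22176) = -1/22176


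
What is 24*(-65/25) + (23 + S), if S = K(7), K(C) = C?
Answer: -162/5 ≈ -32.400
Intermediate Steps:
S = 7
24*(-65/25) + (23 + S) = 24*(-65/25) + (23 + 7) = 24*(-65*1/25) + 30 = 24*(-13/5) + 30 = -312/5 + 30 = -162/5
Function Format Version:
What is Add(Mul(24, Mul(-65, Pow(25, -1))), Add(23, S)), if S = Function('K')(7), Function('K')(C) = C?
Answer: Rational(-162, 5) ≈ -32.400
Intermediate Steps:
S = 7
Add(Mul(24, Mul(-65, Pow(25, -1))), Add(23, S)) = Add(Mul(24, Mul(-65, Pow(25, -1))), Add(23, 7)) = Add(Mul(24, Mul(-65, Rational(1, 25))), 30) = Add(Mul(24, Rational(-13, 5)), 30) = Add(Rational(-312, 5), 30) = Rational(-162, 5)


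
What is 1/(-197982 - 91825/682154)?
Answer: -682154/135054305053 ≈ -5.0510e-6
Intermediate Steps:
1/(-197982 - 91825/682154) = 1/(-135054305053/682154) = -682154/135054305053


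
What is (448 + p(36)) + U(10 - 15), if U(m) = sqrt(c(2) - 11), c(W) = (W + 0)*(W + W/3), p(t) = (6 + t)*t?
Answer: 1960 + I*sqrt(51)/3 ≈ 1960.0 + 2.3805*I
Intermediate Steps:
p(t) = t*(6 + t)
c(W) = 4*W**2/3 (c(W) = W*(W + W*(1/3)) = W*(W + W/3) = W*(4*W/3) = 4*W**2/3)
U(m) = I*sqrt(51)/3 (U(m) = sqrt((4/3)*2**2 - 11) = sqrt((4/3)*4 - 11) = sqrt(16/3 - 11) = sqrt(-17/3) = I*sqrt(51)/3)
(448 + p(36)) + U(10 - 15) = (448 + 36*(6 + 36)) + I*sqrt(51)/3 = (448 + 36*42) + I*sqrt(51)/3 = (448 + 1512) + I*sqrt(51)/3 = 1960 + I*sqrt(51)/3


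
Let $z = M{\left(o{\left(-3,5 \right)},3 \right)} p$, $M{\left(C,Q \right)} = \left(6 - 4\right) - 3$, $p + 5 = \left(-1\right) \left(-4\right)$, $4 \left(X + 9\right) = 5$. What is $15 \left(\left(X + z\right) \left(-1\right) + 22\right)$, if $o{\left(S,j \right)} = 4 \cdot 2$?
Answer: $\frac{1725}{4} \approx 431.25$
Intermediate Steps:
$X = - \frac{31}{4}$ ($X = -9 + \frac{1}{4} \cdot 5 = -9 + \frac{5}{4} = - \frac{31}{4} \approx -7.75$)
$o{\left(S,j \right)} = 8$
$p = -1$ ($p = -5 - -4 = -5 + 4 = -1$)
$M{\left(C,Q \right)} = -1$ ($M{\left(C,Q \right)} = 2 - 3 = -1$)
$z = 1$ ($z = \left(-1\right) \left(-1\right) = 1$)
$15 \left(\left(X + z\right) \left(-1\right) + 22\right) = 15 \left(\left(- \frac{31}{4} + 1\right) \left(-1\right) + 22\right) = 15 \left(\left(- \frac{27}{4}\right) \left(-1\right) + 22\right) = 15 \left(\frac{27}{4} + 22\right) = 15 \cdot \frac{115}{4} = \frac{1725}{4}$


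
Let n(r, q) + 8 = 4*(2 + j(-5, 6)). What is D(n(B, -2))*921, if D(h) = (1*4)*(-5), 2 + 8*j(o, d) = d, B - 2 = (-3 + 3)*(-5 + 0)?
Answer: -18420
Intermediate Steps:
B = 2 (B = 2 + (-3 + 3)*(-5 + 0) = 2 + 0*(-5) = 2 + 0 = 2)
j(o, d) = -1/4 + d/8
n(r, q) = 2 (n(r, q) = -8 + 4*(2 + (-1/4 + (1/8)*6)) = -8 + 4*(2 + (-1/4 + 3/4)) = -8 + 4*(2 + 1/2) = -8 + 4*(5/2) = -8 + 10 = 2)
D(h) = -20 (D(h) = 4*(-5) = -20)
D(n(B, -2))*921 = -20*921 = -18420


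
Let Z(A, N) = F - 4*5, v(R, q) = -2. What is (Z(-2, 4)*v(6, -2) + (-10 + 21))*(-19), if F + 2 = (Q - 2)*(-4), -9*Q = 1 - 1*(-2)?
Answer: -2071/3 ≈ -690.33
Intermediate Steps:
Q = -⅓ (Q = -(1 - 1*(-2))/9 = -(1 + 2)/9 = -⅑*3 = -⅓ ≈ -0.33333)
F = 22/3 (F = -2 + (-⅓ - 2)*(-4) = -2 - 7/3*(-4) = -2 + 28/3 = 22/3 ≈ 7.3333)
Z(A, N) = -38/3 (Z(A, N) = 22/3 - 4*5 = 22/3 - 20 = -38/3)
(Z(-2, 4)*v(6, -2) + (-10 + 21))*(-19) = (-38/3*(-2) + (-10 + 21))*(-19) = (76/3 + 11)*(-19) = (109/3)*(-19) = -2071/3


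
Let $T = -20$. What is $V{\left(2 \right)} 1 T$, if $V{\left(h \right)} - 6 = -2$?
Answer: $-80$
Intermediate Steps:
$V{\left(h \right)} = 4$ ($V{\left(h \right)} = 6 - 2 = 4$)
$V{\left(2 \right)} 1 T = 4 \cdot 1 \left(-20\right) = 4 \left(-20\right) = -80$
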